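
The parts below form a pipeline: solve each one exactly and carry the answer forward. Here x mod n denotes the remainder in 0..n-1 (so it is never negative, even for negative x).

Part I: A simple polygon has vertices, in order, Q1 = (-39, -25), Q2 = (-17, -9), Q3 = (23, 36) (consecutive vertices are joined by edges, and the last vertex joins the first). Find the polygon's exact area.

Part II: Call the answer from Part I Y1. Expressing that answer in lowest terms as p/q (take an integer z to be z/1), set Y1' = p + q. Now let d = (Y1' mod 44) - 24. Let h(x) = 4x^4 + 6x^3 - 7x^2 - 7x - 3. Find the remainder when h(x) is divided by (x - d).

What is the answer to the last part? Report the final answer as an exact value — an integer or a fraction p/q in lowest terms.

1240293

Part I: cross terms: (-39*-9 - -17*-25)=-74, (-17*36 - 23*-9)=-405, (23*-25 - -39*36)=829; twice the area = |350| = 350; area = 175; answer 175
Part II: Y1 = 175; threaded value p + q = 176; d = -24; remainder = value at the root: 4*(-24)^4 + 6*(-24)^3 - 7*(-24)^2 - 7*(-24)^1 - 3 = (1327104) + (-82944) + (-4032) + (168) + (-3) = 1240293; answer 1240293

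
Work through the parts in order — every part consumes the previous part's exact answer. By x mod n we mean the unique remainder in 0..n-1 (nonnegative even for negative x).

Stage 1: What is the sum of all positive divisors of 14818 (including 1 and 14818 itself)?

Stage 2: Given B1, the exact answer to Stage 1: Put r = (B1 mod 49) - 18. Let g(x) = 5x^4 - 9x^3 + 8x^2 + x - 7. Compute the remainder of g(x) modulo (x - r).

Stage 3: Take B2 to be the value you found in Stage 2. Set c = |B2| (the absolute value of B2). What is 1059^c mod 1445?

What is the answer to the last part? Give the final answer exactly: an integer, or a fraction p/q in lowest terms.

1314

Stage 1: 14818 = 2 * 31 * 239; sigma = (1 + 2) * (1 + 31) * (1 + 239) = 3 * 32 * 240 = 23040; answer 23040
Stage 2: B1 = 23040; r = -8; remainder = value at the root: 5*(-8)^4 - 9*(-8)^3 + 8*(-8)^2 + 1*(-8)^1 - 7 = (20480) + (4608) + (512) + (-8) + (-7) = 25585; answer 25585
Stage 3: B2 = 25585; c = 25585; squarings mod 1445: 1059^1=1059, 1059^2=161, 1059^4=1356, 1059^8=696, 1059^16=341, 1059^32=681, 1059^64=1361, 1059^128=1276, 1059^256=1106, 1059^512=766, 1059^1024=86, 1059^2048=171, 1059^4096=341, 1059^8192=681, 1059^16384=1361; 1059^25585 = 1059^1 * 1059^16 * 1059^32 * 1059^64 * 1059^128 * 1059^256 * 1059^512 * 1059^8192 * 1059^16384 = 1314 (mod 1445); answer 1314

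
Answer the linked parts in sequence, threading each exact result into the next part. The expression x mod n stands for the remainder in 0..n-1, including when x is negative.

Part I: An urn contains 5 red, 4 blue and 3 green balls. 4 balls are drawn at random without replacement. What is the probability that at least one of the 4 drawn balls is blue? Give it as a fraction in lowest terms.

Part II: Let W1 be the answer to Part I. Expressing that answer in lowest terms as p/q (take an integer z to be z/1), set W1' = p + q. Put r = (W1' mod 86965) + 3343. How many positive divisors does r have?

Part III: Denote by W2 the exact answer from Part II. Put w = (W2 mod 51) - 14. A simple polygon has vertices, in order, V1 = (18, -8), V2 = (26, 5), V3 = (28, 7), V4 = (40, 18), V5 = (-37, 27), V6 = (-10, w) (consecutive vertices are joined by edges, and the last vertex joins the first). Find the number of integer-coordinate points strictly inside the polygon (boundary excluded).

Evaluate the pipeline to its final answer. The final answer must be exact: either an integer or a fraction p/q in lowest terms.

1655

Part I: total draws C(12,4) = 495; complement C(8,4) = 70; favorable 495 - 70 = 425; P = 85/99; answer 85/99
Part II: W1 = 85/99; threaded value p + q = 184; r = 3527; 3527 is prime, so its only divisors are 1 and 3527; count = 2; answer 2
Part III: W2 = 2; w = -12; cross terms: (18*5 - 26*-8)=298, (26*7 - 28*5)=42, (28*18 - 40*7)=224, (40*27 - -37*18)=1746, (-37*-12 - -10*27)=714, (-10*-8 - 18*-12)=296; twice the area = |3320| = 3320; area = 1660; boundary points = 1 + 2 + 1 + 1 + 3 + 4 = 12; strictly interior points = area - boundary/2 + 1 = 1655; answer 1655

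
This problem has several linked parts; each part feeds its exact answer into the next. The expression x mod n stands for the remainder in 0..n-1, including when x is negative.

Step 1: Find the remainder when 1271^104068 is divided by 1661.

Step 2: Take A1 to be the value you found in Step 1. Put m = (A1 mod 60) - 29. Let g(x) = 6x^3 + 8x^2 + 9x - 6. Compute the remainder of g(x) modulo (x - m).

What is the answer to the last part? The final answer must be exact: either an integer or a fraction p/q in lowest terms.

Step 1: squarings mod 1661: 1271^1=1271, 1271^2=949, 1271^4=339, 1271^8=312, 1271^16=1006, 1271^32=487, 1271^64=1307, 1271^128=741, 1271^256=951, 1271^512=817, 1271^1024=1428, 1271^2048=1137, 1271^4096=511, 1271^8192=344, 1271^16384=405, 1271^32768=1247, 1271^65536=313; 1271^104068 = 1271^4 * 1271^128 * 1271^512 * 1271^1024 * 1271^4096 * 1271^32768 * 1271^65536 = 191 (mod 1661); answer 191
Step 2: A1 = 191; m = -18; remainder = value at the root: 6*(-18)^3 + 8*(-18)^2 + 9*(-18)^1 - 6 = (-34992) + (2592) + (-162) + (-6) = -32568; answer -32568

-32568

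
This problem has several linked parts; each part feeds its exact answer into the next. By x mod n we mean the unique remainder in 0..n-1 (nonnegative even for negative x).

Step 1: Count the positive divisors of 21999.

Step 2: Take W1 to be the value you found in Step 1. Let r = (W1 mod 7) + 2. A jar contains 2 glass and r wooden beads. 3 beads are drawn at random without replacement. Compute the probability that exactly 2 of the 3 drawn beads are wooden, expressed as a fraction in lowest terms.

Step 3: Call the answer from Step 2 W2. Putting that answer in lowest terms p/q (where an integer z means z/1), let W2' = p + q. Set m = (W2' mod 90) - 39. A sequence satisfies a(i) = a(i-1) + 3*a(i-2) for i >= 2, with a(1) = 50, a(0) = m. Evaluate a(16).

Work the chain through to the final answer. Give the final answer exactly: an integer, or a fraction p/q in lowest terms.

9572942

Step 1: 21999 = 3 * 7333; number of divisors = (1+1) * (1+1) = 4; answer 4
Step 2: W1 = 4; r = 6; total draws C(8,3) = 56; favorable C(6,2)*C(2,1) = 30; P = 15/28; answer 15/28
Step 3: W2 = 15/28; threaded value p + q = 43; m = 4; a(2) = 1*(50) + 3*(4) = 62; iterating: a(2)=62, a(3)=212, a(4)=398, a(5)=1034, a(6)=2228, a(7)=5330, a(8)=12014, a(9)=28004, a(10)=64046, a(11)=148058, a(12)=340196, a(13)=784370, a(14)=1804958, a(15)=4158068, a(16)=9572942; answer 9572942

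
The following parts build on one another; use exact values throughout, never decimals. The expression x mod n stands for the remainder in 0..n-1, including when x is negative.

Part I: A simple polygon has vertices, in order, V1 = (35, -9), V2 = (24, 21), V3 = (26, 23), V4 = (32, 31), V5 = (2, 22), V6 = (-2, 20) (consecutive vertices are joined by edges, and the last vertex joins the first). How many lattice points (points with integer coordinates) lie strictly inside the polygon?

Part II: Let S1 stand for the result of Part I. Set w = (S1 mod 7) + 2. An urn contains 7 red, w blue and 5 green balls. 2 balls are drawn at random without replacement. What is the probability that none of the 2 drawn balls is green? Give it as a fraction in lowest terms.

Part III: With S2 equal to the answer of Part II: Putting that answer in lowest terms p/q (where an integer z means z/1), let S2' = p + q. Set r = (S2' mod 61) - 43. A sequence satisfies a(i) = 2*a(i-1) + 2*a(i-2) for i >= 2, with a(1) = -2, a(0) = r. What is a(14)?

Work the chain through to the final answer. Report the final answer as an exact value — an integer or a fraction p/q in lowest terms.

3619072

Part I: cross terms: (35*21 - 24*-9)=951, (24*23 - 26*21)=6, (26*31 - 32*23)=70, (32*22 - 2*31)=642, (2*20 - -2*22)=84, (-2*-9 - 35*20)=-682; twice the area = |1071| = 1071; area = 1071/2; boundary points = 1 + 2 + 2 + 3 + 2 + 1 = 11; strictly interior points = area - boundary/2 + 1 = 531; answer 531
Part II: S1 = 531; w = 8; total draws C(20,2) = 190; favorable C(15,2) = 105; P = 21/38; answer 21/38
Part III: S2 = 21/38; threaded value p + q = 59; r = 16; a(2) = 2*(-2) + 2*(16) = 28; iterating: a(2)=28, a(3)=52, a(4)=160, a(5)=424, a(6)=1168, a(7)=3184, a(8)=8704, a(9)=23776, a(10)=64960, a(11)=177472, a(12)=484864, a(13)=1324672, a(14)=3619072; answer 3619072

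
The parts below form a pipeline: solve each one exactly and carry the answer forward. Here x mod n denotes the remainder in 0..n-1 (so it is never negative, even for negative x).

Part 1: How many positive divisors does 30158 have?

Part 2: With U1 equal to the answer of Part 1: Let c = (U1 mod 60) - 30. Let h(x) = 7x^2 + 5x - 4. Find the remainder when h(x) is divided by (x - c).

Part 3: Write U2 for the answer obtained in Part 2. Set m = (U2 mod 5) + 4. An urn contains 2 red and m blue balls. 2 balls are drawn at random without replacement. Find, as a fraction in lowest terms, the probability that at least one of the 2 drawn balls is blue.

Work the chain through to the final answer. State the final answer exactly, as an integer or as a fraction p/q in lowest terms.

44/45

Part 1: 30158 = 2 * 17 * 887; number of divisors = (1+1) * (1+1) * (1+1) = 8; answer 8
Part 2: U1 = 8; c = -22; remainder = value at the root: 7*(-22)^2 + 5*(-22)^1 - 4 = (3388) + (-110) + (-4) = 3274; answer 3274
Part 3: U2 = 3274; m = 8; total draws C(10,2) = 45; complement C(2,2) = 1; favorable 45 - 1 = 44; P = 44/45; answer 44/45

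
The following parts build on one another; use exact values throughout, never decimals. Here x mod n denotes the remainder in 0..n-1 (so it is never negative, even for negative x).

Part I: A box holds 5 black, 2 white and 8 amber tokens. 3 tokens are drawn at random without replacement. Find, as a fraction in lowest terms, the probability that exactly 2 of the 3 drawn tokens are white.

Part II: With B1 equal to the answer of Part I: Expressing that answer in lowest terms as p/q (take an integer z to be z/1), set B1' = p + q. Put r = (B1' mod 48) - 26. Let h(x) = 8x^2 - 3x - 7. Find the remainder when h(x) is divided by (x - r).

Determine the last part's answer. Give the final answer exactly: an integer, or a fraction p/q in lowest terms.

763

Part I: total draws C(15,3) = 455; favorable C(2,2)*C(13,1) = 13; P = 1/35; answer 1/35
Part II: B1 = 1/35; threaded value p + q = 36; r = 10; remainder = value at the root: 8*(10)^2 - 3*(10)^1 - 7 = (800) + (-30) + (-7) = 763; answer 763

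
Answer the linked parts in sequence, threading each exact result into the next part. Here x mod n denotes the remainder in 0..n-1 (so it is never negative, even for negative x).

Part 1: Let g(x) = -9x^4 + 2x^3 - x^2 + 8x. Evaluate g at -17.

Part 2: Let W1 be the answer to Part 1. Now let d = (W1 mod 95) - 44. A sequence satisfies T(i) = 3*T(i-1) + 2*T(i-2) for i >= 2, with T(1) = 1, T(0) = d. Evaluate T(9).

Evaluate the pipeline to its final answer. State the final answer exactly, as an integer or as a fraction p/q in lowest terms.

Part 1: -9*(-17)^4 + 2*(-17)^3 - 1*(-17)^2 + 8*(-17)^1 = (-751689) + (-9826) + (-289) + (-136) = -761940; answer -761940
Part 2: W1 = -761940; d = 11; T(2) = 3*(1) + 2*(11) = 25; iterating: T(2)=25, T(3)=77, T(4)=281, T(5)=997, T(6)=3553, T(7)=12653, T(8)=45065, T(9)=160501; answer 160501

160501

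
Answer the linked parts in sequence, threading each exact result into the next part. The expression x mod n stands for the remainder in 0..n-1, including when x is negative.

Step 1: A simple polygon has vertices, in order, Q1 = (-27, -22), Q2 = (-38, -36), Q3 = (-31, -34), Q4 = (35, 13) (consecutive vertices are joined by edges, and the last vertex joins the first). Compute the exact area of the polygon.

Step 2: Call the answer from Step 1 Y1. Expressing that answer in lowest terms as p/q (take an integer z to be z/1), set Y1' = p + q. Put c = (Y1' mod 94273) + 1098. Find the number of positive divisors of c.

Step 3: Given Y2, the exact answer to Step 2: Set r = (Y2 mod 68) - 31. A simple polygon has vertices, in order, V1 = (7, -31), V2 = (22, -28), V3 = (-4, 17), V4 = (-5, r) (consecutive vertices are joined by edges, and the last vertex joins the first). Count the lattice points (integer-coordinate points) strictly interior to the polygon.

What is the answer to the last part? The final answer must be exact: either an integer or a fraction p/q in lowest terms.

Step 1: cross terms: (-27*-36 - -38*-22)=136, (-38*-34 - -31*-36)=176, (-31*13 - 35*-34)=787, (35*-22 - -27*13)=-419; twice the area = |680| = 680; area = 340; answer 340
Step 2: Y1 = 340; threaded value p + q = 341; c = 1439; 1439 is prime, so its only divisors are 1 and 1439; count = 2; answer 2
Step 3: Y2 = 2; r = -29; cross terms: (7*-28 - 22*-31)=486, (22*17 - -4*-28)=262, (-4*-29 - -5*17)=201, (-5*-31 - 7*-29)=358; twice the area = |1307| = 1307; area = 1307/2; boundary points = 3 + 1 + 1 + 2 = 7; strictly interior points = area - boundary/2 + 1 = 651; answer 651

651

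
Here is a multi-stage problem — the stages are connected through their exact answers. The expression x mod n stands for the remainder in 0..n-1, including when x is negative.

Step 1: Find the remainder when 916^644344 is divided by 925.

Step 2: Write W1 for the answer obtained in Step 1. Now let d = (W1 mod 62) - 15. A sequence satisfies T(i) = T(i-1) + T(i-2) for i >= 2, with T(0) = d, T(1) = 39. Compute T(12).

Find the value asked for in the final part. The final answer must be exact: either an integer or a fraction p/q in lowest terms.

Step 1: squarings mod 925: 916^1=916, 916^2=81, 916^4=86, 916^8=921, 916^16=16, 916^32=256, 916^64=786, 916^128=821, 916^256=641, 916^512=181, 916^1024=386, 916^2048=71, 916^4096=416, 916^8192=81, 916^16384=86, 916^32768=921, 916^65536=16, 916^131072=256, 916^262144=786, 916^524288=821; 916^644344 = 916^8 * 916^16 * 916^32 * 916^64 * 916^128 * 916^1024 * 916^4096 * 916^16384 * 916^32768 * 916^65536 * 916^524288 = 386 (mod 925); answer 386
Step 2: W1 = 386; d = -1; T(2) = 1*(39) + 1*(-1) = 38; iterating: T(2)=38, T(3)=77, T(4)=115, T(5)=192, T(6)=307, T(7)=499, T(8)=806, T(9)=1305, T(10)=2111, T(11)=3416, T(12)=5527; answer 5527

5527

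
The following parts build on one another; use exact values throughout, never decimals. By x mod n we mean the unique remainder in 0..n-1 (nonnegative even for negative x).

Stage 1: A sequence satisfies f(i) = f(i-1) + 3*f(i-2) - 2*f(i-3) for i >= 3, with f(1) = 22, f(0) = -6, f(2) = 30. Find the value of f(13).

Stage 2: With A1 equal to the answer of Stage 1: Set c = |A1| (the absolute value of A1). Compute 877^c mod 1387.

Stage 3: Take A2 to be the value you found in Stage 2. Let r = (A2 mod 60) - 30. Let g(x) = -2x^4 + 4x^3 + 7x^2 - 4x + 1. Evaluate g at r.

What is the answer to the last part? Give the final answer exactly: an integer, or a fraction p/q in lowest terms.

-1136402

Stage 1: f(3) = 1*(30) + 3*(22) - 2*(-6) = 108; iterating: f(3)=108, f(4)=154, f(5)=418, f(6)=664, f(7)=1610, f(8)=2766, f(9)=6268, f(10)=11346, f(11)=24618, f(12)=46120, f(13)=97282; answer 97282
Stage 2: A1 = 97282; c = 97282; squarings mod 1387: 877^1=877, 877^2=731, 877^4=366, 877^8=804, 877^16=74, 877^32=1315, 877^64=1023, 877^128=731, 877^256=366, 877^512=804, 877^1024=74, 877^2048=1315, 877^4096=1023, 877^8192=731, 877^16384=366, 877^32768=804, 877^65536=74; 877^97282 = 877^2 * 877^1024 * 877^2048 * 877^4096 * 877^8192 * 877^16384 * 877^65536 = 1023 (mod 1387); answer 1023
Stage 3: A2 = 1023; r = -27; -2*(-27)^4 + 4*(-27)^3 + 7*(-27)^2 - 4*(-27)^1 + 1 = (-1062882) + (-78732) + (5103) + (108) + (1) = -1136402; answer -1136402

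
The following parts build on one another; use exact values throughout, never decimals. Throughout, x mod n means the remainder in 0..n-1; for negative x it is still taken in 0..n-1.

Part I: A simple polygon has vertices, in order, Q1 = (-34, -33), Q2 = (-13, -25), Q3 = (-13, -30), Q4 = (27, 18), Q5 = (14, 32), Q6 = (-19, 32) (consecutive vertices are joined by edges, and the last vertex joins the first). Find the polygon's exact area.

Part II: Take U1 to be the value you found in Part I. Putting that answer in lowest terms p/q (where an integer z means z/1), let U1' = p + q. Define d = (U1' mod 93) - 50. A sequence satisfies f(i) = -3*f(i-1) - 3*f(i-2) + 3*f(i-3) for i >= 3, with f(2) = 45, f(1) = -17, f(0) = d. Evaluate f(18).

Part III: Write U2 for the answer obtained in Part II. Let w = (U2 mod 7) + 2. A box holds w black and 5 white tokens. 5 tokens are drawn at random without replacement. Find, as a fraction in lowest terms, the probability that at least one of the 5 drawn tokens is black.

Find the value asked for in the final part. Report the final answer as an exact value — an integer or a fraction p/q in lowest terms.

1286/1287

Part I: cross terms: (-34*-25 - -13*-33)=421, (-13*-30 - -13*-25)=65, (-13*18 - 27*-30)=576, (27*32 - 14*18)=612, (14*32 - -19*32)=1056, (-19*-33 - -34*32)=1715; twice the area = |4445| = 4445; area = 4445/2; answer 4445/2
Part II: U1 = 4445/2; threaded value p + q = 4447; d = 26; f(3) = -3*(45) - 3*(-17) + 3*(26) = -6; iterating: f(3)=-6, f(4)=-168, f(5)=657, f(6)=-1485, f(7)=1980, f(8)=486, f(9)=-11853, f(10)=40041, f(11)=-83106, f(12)=93636, f(13)=88533, f(14)=-795825, f(15)=2402784, f(16)=-4555278, f(17)=4070007, f(18)=8664165; answer 8664165
Part III: U2 = 8664165; w = 8; total draws C(13,5) = 1287; complement C(5,5) = 1; favorable 1287 - 1 = 1286; P = 1286/1287; answer 1286/1287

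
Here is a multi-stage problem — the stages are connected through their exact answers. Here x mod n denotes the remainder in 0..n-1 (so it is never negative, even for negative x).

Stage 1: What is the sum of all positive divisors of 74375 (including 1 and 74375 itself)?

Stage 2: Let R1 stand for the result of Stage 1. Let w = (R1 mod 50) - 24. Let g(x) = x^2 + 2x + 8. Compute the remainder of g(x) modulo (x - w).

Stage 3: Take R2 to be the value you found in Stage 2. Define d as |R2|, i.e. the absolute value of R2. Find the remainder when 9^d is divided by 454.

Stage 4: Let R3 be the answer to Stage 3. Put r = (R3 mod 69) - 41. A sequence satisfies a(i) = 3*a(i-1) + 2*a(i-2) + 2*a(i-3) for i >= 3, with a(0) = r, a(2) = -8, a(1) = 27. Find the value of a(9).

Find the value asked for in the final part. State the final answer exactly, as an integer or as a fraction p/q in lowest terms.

26970

Stage 1: 74375 = 5^4 * 7 * 17; sigma = (1 + 5 + 25 + 125 + 625) * (1 + 7) * (1 + 17) = 781 * 8 * 18 = 112464; answer 112464
Stage 2: R1 = 112464; w = -10; remainder = value at the root: 1*(-10)^2 + 2*(-10)^1 + 8 = (100) + (-20) + (8) = 88; answer 88
Stage 3: R2 = 88; d = 88; squarings mod 454: 9^1=9, 9^2=81, 9^4=205, 9^8=257, 9^16=219, 9^32=291, 9^64=237; 9^88 = 9^8 * 9^16 * 9^64 = 97 (mod 454); answer 97
Stage 4: R3 = 97; r = -13; a(3) = 3*(-8) + 2*(27) + 2*(-13) = 4; iterating: a(3)=4, a(4)=50, a(5)=142, a(6)=534, a(7)=1986, a(8)=7310, a(9)=26970; answer 26970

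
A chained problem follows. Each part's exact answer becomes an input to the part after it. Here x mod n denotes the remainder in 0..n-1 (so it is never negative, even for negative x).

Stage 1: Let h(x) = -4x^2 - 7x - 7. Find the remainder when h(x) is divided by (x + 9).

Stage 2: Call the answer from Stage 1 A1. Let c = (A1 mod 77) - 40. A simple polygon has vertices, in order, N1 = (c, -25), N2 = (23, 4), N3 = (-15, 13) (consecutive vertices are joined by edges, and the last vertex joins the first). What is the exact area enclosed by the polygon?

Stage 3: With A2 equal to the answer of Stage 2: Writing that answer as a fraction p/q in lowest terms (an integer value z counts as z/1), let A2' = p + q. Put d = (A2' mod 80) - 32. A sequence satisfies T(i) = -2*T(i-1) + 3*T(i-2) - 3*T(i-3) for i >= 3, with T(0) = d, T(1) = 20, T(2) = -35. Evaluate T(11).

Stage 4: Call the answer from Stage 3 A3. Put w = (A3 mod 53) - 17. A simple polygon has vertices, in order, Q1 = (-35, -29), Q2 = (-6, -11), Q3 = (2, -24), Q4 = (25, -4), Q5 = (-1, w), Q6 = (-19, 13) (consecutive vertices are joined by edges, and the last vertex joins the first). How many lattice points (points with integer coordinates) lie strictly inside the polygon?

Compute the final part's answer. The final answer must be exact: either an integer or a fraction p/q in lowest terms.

646

Stage 1: remainder = value at the root: -4*(-9)^2 - 7*(-9)^1 - 7 = (-324) + (63) + (-7) = -268; answer -268
Stage 2: A1 = -268; c = 0; cross terms: (0*4 - 23*-25)=575, (23*13 - -15*4)=359, (-15*-25 - 0*13)=375; twice the area = |1309| = 1309; area = 1309/2; answer 1309/2
Stage 3: A2 = 1309/2; threaded value p + q = 1311; d = -1; T(3) = -2*(-35) + 3*(20) - 3*(-1) = 133; iterating: T(3)=133, T(4)=-431, T(5)=1366, T(6)=-4424, T(7)=14239, T(8)=-45848, T(9)=147685, T(10)=-475631, T(11)=1531861; answer 1531861
Stage 4: A3 = 1531861; w = -15; cross terms: (-35*-11 - -6*-29)=211, (-6*-24 - 2*-11)=166, (2*-4 - 25*-24)=592, (25*-15 - -1*-4)=-379, (-1*13 - -19*-15)=-298, (-19*-29 - -35*13)=1006; twice the area = |1298| = 1298; area = 649; boundary points = 1 + 1 + 1 + 1 + 2 + 2 = 8; strictly interior points = area - boundary/2 + 1 = 646; answer 646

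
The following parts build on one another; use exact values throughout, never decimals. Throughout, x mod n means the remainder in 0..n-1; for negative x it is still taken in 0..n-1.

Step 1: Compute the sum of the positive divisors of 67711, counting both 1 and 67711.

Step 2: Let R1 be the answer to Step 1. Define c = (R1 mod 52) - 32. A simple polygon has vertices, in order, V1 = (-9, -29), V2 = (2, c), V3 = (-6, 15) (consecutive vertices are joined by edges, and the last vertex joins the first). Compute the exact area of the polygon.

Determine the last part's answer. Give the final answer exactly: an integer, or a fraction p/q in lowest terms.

421/2

Step 1: 67711 = 7 * 17 * 569; sigma = (1 + 7) * (1 + 17) * (1 + 569) = 8 * 18 * 570 = 82080; answer 82080
Step 2: R1 = 82080; c = -8; cross terms: (-9*-8 - 2*-29)=130, (2*15 - -6*-8)=-18, (-6*-29 - -9*15)=309; twice the area = |421| = 421; area = 421/2; answer 421/2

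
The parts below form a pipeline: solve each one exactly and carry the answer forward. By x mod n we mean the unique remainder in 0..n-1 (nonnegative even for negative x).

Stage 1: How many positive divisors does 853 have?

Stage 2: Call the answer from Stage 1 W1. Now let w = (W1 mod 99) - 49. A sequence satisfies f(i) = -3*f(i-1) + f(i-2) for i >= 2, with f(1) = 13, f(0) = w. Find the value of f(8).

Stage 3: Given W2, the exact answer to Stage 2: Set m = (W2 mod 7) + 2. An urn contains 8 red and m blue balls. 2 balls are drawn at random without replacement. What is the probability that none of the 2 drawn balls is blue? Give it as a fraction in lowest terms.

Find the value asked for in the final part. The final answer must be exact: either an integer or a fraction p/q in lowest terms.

Stage 1: 853 is prime, so its only divisors are 1 and 853; count = 2; answer 2
Stage 2: W1 = 2; w = -47; f(2) = -3*(13) + 1*(-47) = -86; iterating: f(2)=-86, f(3)=271, f(4)=-899, f(5)=2968, f(6)=-9803, f(7)=32377, f(8)=-106934; answer -106934
Stage 3: W2 = -106934; m = 7; total draws C(15,2) = 105; favorable C(8,2) = 28; P = 4/15; answer 4/15

4/15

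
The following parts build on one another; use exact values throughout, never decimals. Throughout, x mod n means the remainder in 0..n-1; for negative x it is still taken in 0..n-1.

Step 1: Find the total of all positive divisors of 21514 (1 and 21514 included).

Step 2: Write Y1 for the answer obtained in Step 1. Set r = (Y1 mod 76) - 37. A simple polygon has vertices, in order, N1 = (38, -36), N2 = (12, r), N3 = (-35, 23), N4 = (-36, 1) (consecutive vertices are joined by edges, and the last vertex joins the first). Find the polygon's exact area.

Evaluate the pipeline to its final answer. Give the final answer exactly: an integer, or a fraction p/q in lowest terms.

1635

Step 1: 21514 = 2 * 31 * 347; sigma = (1 + 2) * (1 + 31) * (1 + 347) = 3 * 32 * 348 = 33408; answer 33408
Step 2: Y1 = 33408; r = 7; cross terms: (38*7 - 12*-36)=698, (12*23 - -35*7)=521, (-35*1 - -36*23)=793, (-36*-36 - 38*1)=1258; twice the area = |3270| = 3270; area = 1635; answer 1635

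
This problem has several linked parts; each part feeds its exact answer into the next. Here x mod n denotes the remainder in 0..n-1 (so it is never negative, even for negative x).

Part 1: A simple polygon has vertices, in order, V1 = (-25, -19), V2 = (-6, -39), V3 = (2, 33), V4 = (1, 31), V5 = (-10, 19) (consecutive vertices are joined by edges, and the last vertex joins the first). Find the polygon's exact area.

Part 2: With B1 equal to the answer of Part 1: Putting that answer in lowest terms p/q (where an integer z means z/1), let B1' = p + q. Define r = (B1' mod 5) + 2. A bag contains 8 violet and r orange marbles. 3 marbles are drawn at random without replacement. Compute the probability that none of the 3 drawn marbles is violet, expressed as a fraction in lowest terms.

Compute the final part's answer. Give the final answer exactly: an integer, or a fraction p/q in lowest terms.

Part 1: cross terms: (-25*-39 - -6*-19)=861, (-6*33 - 2*-39)=-120, (2*31 - 1*33)=29, (1*19 - -10*31)=329, (-10*-19 - -25*19)=665; twice the area = |1764| = 1764; area = 882; answer 882
Part 2: B1 = 882; threaded value p + q = 883; r = 5; total draws C(13,3) = 286; favorable C(5,3) = 10; P = 5/143; answer 5/143

5/143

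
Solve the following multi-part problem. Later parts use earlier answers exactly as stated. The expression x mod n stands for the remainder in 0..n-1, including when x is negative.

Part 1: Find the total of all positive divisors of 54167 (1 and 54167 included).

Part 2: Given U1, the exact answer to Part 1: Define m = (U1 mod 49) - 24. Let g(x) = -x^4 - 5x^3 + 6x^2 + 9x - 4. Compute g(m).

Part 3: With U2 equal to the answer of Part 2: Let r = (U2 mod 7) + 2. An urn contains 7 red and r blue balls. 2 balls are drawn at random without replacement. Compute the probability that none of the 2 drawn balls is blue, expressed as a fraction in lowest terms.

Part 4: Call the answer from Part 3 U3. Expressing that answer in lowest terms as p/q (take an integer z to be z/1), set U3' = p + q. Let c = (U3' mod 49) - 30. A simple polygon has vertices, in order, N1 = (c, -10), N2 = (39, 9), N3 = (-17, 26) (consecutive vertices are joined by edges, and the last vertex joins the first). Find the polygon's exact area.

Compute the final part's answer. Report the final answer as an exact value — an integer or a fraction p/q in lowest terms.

Part 1: 54167 is prime, so its only divisors are 1 and 54167; sigma = 1 + 54167 = 54168; answer 54168
Part 2: U1 = 54168; m = -1; -1*(-1)^4 - 5*(-1)^3 + 6*(-1)^2 + 9*(-1)^1 - 4 = (-1) + (5) + (6) + (-9) + (-4) = -3; answer -3
Part 3: U2 = -3; r = 6; total draws C(13,2) = 78; favorable C(7,2) = 21; P = 7/26; answer 7/26
Part 4: U3 = 7/26; threaded value p + q = 33; c = 3; cross terms: (3*9 - 39*-10)=417, (39*26 - -17*9)=1167, (-17*-10 - 3*26)=92; twice the area = |1676| = 1676; area = 838; answer 838

838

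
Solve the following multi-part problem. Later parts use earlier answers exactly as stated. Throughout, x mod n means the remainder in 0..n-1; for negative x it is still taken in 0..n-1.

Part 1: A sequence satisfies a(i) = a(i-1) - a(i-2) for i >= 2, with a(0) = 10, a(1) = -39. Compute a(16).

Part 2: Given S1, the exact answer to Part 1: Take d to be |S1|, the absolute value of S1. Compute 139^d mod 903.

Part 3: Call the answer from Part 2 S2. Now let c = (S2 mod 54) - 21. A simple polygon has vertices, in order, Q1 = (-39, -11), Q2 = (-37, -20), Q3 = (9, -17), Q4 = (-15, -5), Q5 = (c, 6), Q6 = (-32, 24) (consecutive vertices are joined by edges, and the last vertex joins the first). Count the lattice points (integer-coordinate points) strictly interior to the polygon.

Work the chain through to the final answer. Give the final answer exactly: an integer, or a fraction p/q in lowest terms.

1007

Part 1: a(2) = 1*(-39) - 1*(10) = -49; iterating: a(2)=-49, a(3)=-10, a(4)=39, a(5)=49, a(6)=10, a(7)=-39, a(8)=-49, a(9)=-10, a(10)=39, a(11)=49, a(12)=10, a(13)=-39, a(14)=-49, a(15)=-10, a(16)=39; answer 39
Part 2: S1 = 39; d = 39; squarings mod 903: 139^1=139, 139^2=358, 139^4=841, 139^8=232, 139^16=547, 139^32=316; 139^39 = 139^1 * 139^2 * 139^4 * 139^32 = 391 (mod 903); answer 391
Part 3: S2 = 391; c = -8; cross terms: (-39*-20 - -37*-11)=373, (-37*-17 - 9*-20)=809, (9*-5 - -15*-17)=-300, (-15*6 - -8*-5)=-130, (-8*24 - -32*6)=0, (-32*-11 - -39*24)=1288; twice the area = |2040| = 2040; area = 1020; boundary points = 1 + 1 + 12 + 1 + 6 + 7 = 28; strictly interior points = area - boundary/2 + 1 = 1007; answer 1007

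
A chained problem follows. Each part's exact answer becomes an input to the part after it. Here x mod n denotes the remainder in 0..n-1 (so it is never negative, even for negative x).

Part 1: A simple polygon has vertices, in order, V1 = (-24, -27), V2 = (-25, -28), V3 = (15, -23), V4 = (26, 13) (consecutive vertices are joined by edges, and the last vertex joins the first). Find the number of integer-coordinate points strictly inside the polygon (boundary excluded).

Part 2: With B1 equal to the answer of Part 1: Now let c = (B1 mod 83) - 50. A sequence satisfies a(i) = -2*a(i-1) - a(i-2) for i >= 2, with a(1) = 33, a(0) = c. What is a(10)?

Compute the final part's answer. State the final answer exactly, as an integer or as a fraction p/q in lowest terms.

Part 1: cross terms: (-24*-28 - -25*-27)=-3, (-25*-23 - 15*-28)=995, (15*13 - 26*-23)=793, (26*-27 - -24*13)=-390; twice the area = |1395| = 1395; area = 1395/2; boundary points = 1 + 5 + 1 + 10 = 17; strictly interior points = area - boundary/2 + 1 = 690; answer 690
Part 2: B1 = 690; c = -24; a(2) = -2*(33) - 1*(-24) = -42; iterating: a(2)=-42, a(3)=51, a(4)=-60, a(5)=69, a(6)=-78, a(7)=87, a(8)=-96, a(9)=105, a(10)=-114; answer -114

-114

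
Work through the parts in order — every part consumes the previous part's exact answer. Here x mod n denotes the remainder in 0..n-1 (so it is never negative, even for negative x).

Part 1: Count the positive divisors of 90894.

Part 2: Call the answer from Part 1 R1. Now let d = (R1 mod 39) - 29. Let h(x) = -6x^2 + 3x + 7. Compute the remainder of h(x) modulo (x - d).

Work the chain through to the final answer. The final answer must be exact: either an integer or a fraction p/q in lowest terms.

-2702

Part 1: 90894 = 2 * 3 * 15149; number of divisors = (1+1) * (1+1) * (1+1) = 8; answer 8
Part 2: R1 = 8; d = -21; remainder = value at the root: -6*(-21)^2 + 3*(-21)^1 + 7 = (-2646) + (-63) + (7) = -2702; answer -2702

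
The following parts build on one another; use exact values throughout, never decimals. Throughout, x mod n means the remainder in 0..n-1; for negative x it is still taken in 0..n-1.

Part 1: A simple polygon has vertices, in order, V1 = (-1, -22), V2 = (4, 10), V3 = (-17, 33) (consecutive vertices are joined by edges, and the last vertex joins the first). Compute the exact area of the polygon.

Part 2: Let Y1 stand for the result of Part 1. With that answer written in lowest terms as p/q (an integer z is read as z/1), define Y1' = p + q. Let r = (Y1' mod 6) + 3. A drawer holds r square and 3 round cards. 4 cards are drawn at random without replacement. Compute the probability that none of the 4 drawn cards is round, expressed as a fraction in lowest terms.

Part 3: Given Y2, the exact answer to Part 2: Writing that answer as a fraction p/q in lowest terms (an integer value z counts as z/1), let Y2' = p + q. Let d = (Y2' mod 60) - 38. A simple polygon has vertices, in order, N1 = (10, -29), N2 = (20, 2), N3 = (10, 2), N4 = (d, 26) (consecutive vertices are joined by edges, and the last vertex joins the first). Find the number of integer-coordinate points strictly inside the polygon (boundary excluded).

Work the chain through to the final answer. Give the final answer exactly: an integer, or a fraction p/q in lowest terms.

165

Part 1: cross terms: (-1*10 - 4*-22)=78, (4*33 - -17*10)=302, (-17*-22 - -1*33)=407; twice the area = |787| = 787; area = 787/2; answer 787/2
Part 2: Y1 = 787/2; threaded value p + q = 789; r = 6; total draws C(9,4) = 126; favorable C(6,4) = 15; P = 5/42; answer 5/42
Part 3: Y2 = 5/42; threaded value p + q = 47; d = 9; cross terms: (10*2 - 20*-29)=600, (20*2 - 10*2)=20, (10*26 - 9*2)=242, (9*-29 - 10*26)=-521; twice the area = |341| = 341; area = 341/2; boundary points = 1 + 10 + 1 + 1 = 13; strictly interior points = area - boundary/2 + 1 = 165; answer 165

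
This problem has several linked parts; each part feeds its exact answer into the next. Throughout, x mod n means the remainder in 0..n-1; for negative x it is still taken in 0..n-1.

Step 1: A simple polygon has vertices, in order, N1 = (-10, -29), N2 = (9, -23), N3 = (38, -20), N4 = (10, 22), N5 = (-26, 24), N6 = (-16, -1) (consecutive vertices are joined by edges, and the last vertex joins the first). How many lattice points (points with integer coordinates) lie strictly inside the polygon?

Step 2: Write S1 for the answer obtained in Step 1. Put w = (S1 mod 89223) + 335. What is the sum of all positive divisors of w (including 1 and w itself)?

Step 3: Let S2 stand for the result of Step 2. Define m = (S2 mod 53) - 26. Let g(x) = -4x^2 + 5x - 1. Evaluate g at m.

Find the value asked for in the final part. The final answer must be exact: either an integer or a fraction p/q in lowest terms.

Step 1: cross terms: (-10*-23 - 9*-29)=491, (9*-20 - 38*-23)=694, (38*22 - 10*-20)=1036, (10*24 - -26*22)=812, (-26*-1 - -16*24)=410, (-16*-29 - -10*-1)=454; twice the area = |3897| = 3897; area = 3897/2; boundary points = 1 + 1 + 14 + 2 + 5 + 2 = 25; strictly interior points = area - boundary/2 + 1 = 1937; answer 1937
Step 2: S1 = 1937; w = 2272; 2272 = 2^5 * 71; sigma = (1 + 2 + 4 + 8 + 16 + 32) * (1 + 71) = 63 * 72 = 4536; answer 4536
Step 3: S2 = 4536; m = 5; -4*(5)^2 + 5*(5)^1 - 1 = (-100) + (25) + (-1) = -76; answer -76

-76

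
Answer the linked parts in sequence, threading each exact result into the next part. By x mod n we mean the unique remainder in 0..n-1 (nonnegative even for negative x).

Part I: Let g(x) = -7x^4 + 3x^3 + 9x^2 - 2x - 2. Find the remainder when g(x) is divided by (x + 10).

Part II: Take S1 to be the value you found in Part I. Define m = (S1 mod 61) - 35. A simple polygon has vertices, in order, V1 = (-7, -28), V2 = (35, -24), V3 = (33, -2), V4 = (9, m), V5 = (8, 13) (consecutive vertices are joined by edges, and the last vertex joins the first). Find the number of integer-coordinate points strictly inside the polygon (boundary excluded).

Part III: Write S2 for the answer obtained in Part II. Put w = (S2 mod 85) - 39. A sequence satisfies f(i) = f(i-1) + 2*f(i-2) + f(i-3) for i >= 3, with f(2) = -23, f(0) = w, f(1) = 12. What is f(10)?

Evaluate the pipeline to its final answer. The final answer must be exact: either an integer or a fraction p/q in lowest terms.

Part I: remainder = value at the root: -7*(-10)^4 + 3*(-10)^3 + 9*(-10)^2 - 2*(-10)^1 - 2 = (-70000) + (-3000) + (900) + (20) + (-2) = -72082; answer -72082
Part II: S1 = -72082; m = -15; cross terms: (-7*-24 - 35*-28)=1148, (35*-2 - 33*-24)=722, (33*-15 - 9*-2)=-477, (9*13 - 8*-15)=237, (8*-28 - -7*13)=-133; twice the area = |1497| = 1497; area = 1497/2; boundary points = 2 + 2 + 1 + 1 + 1 = 7; strictly interior points = area - boundary/2 + 1 = 746; answer 746
Part III: S2 = 746; w = 27; f(3) = 1*(-23) + 2*(12) + 1*(27) = 28; iterating: f(3)=28, f(4)=-6, f(5)=27, f(6)=43, f(7)=91, f(8)=204, f(9)=429, f(10)=928; answer 928

928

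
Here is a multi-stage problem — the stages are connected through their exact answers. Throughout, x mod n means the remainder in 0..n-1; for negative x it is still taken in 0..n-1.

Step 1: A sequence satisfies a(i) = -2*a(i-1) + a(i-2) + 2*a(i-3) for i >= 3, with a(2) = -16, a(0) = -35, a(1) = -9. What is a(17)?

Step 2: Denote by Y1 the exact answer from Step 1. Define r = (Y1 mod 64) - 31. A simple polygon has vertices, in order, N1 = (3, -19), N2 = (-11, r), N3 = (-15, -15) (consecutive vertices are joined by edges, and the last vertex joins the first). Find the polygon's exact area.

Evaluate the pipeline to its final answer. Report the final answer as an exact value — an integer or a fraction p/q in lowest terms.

Step 1: a(3) = -2*(-16) + 1*(-9) + 2*(-35) = -47; iterating: a(3)=-47, a(4)=60, a(5)=-199, a(6)=364, a(7)=-807, a(8)=1580, a(9)=-3239, a(10)=6444, a(11)=-12967, a(12)=25900, a(13)=-51879, a(14)=103724, a(15)=-207527, a(16)=415020, a(17)=-830119; answer -830119
Step 2: Y1 = -830119; r = -6; cross terms: (3*-6 - -11*-19)=-227, (-11*-15 - -15*-6)=75, (-15*-19 - 3*-15)=330; twice the area = |178| = 178; area = 89; answer 89

89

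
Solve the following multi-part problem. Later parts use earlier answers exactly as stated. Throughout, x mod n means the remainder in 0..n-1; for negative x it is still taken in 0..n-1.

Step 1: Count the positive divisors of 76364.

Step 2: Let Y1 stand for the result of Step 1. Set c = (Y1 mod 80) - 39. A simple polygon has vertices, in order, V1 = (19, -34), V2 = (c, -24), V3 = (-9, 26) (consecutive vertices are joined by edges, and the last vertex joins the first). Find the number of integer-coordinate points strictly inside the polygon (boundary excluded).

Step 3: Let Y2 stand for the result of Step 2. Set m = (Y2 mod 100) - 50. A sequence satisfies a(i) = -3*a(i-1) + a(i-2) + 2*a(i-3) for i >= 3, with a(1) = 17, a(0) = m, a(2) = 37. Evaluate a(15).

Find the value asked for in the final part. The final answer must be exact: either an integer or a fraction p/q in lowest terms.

-116177104

Step 1: 76364 = 2^2 * 17 * 1123; number of divisors = (2+1) * (1+1) * (1+1) = 12; answer 12
Step 2: Y1 = 12; c = -27; cross terms: (19*-24 - -27*-34)=-1374, (-27*26 - -9*-24)=-918, (-9*-34 - 19*26)=-188; twice the area = |-2480| = 2480; area = 1240; boundary points = 2 + 2 + 4 = 8; strictly interior points = area - boundary/2 + 1 = 1237; answer 1237
Step 3: Y2 = 1237; m = -13; a(3) = -3*(37) + 1*(17) + 2*(-13) = -120; iterating: a(3)=-120, a(4)=431, a(5)=-1339, a(6)=4208, a(7)=-13101, a(8)=40833, a(9)=-127184, a(10)=396183, a(11)=-1234067, a(12)=3844016, a(13)=-11973749, a(14)=37297129, a(15)=-116177104; answer -116177104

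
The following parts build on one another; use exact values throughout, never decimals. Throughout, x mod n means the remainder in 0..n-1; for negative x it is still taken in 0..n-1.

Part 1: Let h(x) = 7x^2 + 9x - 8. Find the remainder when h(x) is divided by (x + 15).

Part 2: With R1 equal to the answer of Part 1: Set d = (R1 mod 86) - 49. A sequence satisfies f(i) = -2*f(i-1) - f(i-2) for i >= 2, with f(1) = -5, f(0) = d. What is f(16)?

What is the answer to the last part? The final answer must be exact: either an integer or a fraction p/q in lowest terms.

-25

Part 1: remainder = value at the root: 7*(-15)^2 + 9*(-15)^1 - 8 = (1575) + (-135) + (-8) = 1432; answer 1432
Part 2: R1 = 1432; d = 7; f(2) = -2*(-5) - 1*(7) = 3; iterating: f(2)=3, f(3)=-1, f(4)=-1, f(5)=3, f(6)=-5, f(7)=7, f(8)=-9, f(9)=11, f(10)=-13, f(11)=15, f(12)=-17, f(13)=19, f(14)=-21, f(15)=23, f(16)=-25; answer -25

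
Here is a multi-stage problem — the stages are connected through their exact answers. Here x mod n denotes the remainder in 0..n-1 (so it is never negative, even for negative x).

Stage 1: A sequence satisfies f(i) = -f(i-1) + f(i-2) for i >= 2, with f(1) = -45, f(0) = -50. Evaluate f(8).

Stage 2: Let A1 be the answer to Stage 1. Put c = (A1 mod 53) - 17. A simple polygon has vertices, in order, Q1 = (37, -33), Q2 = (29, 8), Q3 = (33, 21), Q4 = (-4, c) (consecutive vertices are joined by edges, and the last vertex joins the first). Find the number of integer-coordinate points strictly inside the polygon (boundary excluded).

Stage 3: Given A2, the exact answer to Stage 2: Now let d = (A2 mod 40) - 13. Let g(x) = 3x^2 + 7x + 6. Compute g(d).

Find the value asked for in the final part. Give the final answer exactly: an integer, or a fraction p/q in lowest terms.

Stage 1: f(2) = -1*(-45) + 1*(-50) = -5; iterating: f(2)=-5, f(3)=-40, f(4)=35, f(5)=-75, f(6)=110, f(7)=-185, f(8)=295; answer 295
Stage 2: A1 = 295; c = 13; cross terms: (37*8 - 29*-33)=1253, (29*21 - 33*8)=345, (33*13 - -4*21)=513, (-4*-33 - 37*13)=-349; twice the area = |1762| = 1762; area = 881; boundary points = 1 + 1 + 1 + 1 = 4; strictly interior points = area - boundary/2 + 1 = 880; answer 880
Stage 3: A2 = 880; d = -13; 3*(-13)^2 + 7*(-13)^1 + 6 = (507) + (-91) + (6) = 422; answer 422

422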